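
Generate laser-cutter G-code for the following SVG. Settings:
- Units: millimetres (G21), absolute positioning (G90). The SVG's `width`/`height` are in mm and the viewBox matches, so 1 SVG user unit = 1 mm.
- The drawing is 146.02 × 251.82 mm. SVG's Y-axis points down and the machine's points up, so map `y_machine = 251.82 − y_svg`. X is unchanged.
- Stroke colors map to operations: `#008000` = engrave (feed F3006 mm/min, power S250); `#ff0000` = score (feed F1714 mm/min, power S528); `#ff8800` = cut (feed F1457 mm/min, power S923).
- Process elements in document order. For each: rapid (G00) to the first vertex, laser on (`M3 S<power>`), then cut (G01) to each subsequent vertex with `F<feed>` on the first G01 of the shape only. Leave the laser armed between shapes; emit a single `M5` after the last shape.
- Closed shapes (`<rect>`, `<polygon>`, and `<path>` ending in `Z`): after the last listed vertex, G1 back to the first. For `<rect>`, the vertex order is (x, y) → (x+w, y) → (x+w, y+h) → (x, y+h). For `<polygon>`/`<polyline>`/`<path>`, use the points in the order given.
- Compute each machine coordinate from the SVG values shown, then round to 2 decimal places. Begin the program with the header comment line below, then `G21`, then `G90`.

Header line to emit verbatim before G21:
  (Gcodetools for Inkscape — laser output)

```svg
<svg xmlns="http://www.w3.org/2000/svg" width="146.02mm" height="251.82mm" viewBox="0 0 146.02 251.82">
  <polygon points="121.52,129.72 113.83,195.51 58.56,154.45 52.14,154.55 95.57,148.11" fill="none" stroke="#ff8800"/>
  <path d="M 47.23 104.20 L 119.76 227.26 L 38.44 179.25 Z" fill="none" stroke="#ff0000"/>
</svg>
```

(Gcodetools for Inkscape — laser output)
G21
G90
G00 X121.52 Y122.10
M3 S923
G01 X113.83 Y56.31 F1457
G01 X58.56 Y97.37
G01 X52.14 Y97.27
G01 X95.57 Y103.71
G01 X121.52 Y122.10
G00 X47.23 Y147.62
M3 S528
G01 X119.76 Y24.56 F1714
G01 X38.44 Y72.57
G01 X47.23 Y147.62
M5

Since the viewBox matches the mm dimensions, user units are millimetres directly. The only transform is the Y-flip y_m = 251.82 − y_svg.

Shape 1 is a closed polygon drawn with `<polygon>`. Its stroke #ff8800 means cut at S923, F1457. After flipping Y the toolpath is (121.52,122.10) → (113.83,56.31) → (58.56,97.37) → (52.14,97.27) → (95.57,103.71) → (121.52,122.10), returning to the start.

Shape 2 is a closed polygon drawn with `<path>`. Its stroke #ff0000 means score at S528, F1714. After flipping Y the toolpath is (47.23,147.62) → (119.76,24.56) → (38.44,72.57) → (47.23,147.62), returning to the start.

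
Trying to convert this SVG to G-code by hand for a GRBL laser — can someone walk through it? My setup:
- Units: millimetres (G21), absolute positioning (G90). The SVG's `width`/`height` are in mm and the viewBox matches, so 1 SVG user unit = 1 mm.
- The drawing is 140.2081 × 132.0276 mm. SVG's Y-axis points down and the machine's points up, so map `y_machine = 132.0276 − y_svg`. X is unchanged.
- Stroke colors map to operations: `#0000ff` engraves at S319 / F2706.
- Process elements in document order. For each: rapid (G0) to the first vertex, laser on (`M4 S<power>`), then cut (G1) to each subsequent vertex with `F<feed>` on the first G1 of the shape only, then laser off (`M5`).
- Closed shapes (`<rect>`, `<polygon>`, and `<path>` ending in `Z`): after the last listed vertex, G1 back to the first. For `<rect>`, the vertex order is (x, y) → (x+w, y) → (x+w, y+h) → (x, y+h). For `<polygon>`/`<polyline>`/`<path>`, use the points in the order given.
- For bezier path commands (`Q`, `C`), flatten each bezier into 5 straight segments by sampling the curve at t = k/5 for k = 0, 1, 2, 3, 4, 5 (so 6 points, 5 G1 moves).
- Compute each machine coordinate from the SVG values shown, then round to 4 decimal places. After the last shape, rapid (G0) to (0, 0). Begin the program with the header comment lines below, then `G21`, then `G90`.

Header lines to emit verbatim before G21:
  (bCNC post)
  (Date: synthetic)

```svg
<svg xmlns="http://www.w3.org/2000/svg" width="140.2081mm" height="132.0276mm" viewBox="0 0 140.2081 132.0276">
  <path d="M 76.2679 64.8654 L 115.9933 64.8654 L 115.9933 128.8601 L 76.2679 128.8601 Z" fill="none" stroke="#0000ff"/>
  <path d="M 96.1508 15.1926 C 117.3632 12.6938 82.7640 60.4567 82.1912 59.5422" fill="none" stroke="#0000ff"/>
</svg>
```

Since the viewBox matches the mm dimensions, user units are millimetres directly. The only transform is the Y-flip y_m = 132.0276 − y_svg.

Shape 1 is a rectangle drawn with `<path>`. Its stroke #0000ff means engrave at S319, F2706. After flipping Y the toolpath is (76.2679,67.1622) → (115.9933,67.1622) → (115.9933,3.1675) → (76.2679,3.1675) → (76.2679,67.1622), returning to the start.

Shape 2 is a cubic bezier drawn with `<path>`. Its stroke #0000ff means engrave at S319, F2706. After flipping Y the toolpath is (96.1508,116.8350) → (102.8996,113.0944) → (100.5657,102.0400) → (93.4616,88.4210) → (85.8993,76.9865) → (82.1912,72.4854).

(bCNC post)
(Date: synthetic)
G21
G90
G0 X76.2679 Y67.1622
M4 S319
G1 X115.9933 Y67.1622 F2706
G1 X115.9933 Y3.1675
G1 X76.2679 Y3.1675
G1 X76.2679 Y67.1622
M5
G0 X96.1508 Y116.8350
M4 S319
G1 X102.8996 Y113.0944 F2706
G1 X100.5657 Y102.0400
G1 X93.4616 Y88.4210
G1 X85.8993 Y76.9865
G1 X82.1912 Y72.4854
M5
G0 X0.0000 Y0.0000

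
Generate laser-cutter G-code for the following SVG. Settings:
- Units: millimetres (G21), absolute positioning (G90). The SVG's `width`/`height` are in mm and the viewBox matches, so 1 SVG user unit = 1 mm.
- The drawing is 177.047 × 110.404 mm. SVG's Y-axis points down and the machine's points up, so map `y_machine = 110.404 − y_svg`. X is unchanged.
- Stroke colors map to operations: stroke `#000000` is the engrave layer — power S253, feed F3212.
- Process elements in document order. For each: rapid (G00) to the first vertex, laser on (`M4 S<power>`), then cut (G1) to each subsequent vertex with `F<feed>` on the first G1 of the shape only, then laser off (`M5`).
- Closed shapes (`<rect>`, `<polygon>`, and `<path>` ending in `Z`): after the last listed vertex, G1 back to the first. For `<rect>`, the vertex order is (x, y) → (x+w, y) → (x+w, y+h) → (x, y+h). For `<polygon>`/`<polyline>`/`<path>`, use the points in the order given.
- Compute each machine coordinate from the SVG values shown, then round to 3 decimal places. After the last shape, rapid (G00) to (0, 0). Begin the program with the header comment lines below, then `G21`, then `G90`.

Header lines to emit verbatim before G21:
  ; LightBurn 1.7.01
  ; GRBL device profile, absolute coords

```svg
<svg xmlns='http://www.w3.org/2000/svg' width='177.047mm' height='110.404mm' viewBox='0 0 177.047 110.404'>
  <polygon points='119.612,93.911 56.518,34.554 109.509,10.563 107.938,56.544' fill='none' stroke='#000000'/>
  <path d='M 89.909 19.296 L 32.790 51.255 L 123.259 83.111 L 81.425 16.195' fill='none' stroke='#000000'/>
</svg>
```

; LightBurn 1.7.01
; GRBL device profile, absolute coords
G21
G90
G00 X119.612 Y16.493
M4 S253
G1 X56.518 Y75.850 F3212
G1 X109.509 Y99.841
G1 X107.938 Y53.860
G1 X119.612 Y16.493
M5
G00 X89.909 Y91.108
M4 S253
G1 X32.790 Y59.149 F3212
G1 X123.259 Y27.293
G1 X81.425 Y94.209
M5
G00 X0.000 Y0.000

1 u = 1 mm; y_m = 110.404 − y.

[1] `<polygon>` closed polygon, #000000→engrave S253 F3212: (119.612,16.493) → (56.518,75.850) → (109.509,99.841) → (107.938,53.860) → (119.612,16.493) (closed)

[2] `<path>` open polyline, #000000→engrave S253 F3212: (89.909,91.108) → (32.790,59.149) → (123.259,27.293) → (81.425,94.209)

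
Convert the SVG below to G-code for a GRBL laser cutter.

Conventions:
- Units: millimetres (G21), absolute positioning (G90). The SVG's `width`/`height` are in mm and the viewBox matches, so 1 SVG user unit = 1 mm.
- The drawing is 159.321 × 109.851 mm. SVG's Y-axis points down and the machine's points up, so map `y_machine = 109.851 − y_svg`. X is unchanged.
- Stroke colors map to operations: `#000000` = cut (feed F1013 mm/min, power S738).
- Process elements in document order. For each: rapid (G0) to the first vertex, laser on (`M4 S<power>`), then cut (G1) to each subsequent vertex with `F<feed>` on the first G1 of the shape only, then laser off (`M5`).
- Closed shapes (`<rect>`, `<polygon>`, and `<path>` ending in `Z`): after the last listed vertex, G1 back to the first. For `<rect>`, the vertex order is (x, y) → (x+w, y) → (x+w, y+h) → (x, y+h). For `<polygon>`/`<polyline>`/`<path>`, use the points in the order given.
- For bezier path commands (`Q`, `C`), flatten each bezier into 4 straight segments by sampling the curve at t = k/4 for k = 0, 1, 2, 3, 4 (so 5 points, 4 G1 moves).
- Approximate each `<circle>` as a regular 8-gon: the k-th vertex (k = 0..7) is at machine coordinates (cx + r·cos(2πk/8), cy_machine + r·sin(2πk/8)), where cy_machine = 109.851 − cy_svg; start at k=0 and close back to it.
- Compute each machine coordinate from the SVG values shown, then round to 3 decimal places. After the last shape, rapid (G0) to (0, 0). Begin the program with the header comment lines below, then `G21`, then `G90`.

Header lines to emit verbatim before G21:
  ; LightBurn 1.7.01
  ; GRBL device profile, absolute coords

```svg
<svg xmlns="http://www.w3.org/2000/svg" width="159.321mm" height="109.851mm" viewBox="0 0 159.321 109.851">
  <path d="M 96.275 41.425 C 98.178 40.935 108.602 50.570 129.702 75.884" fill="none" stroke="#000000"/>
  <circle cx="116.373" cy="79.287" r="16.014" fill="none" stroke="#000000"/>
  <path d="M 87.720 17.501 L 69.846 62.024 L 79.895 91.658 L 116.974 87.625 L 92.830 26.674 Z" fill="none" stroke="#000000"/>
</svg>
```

; LightBurn 1.7.01
; GRBL device profile, absolute coords
G21
G90
G0 X96.275 Y68.426
M4 S738
G1 X99.334 Y66.808 F1013
G1 X105.790 Y60.873
G1 X115.845 Y50.099
G1 X129.702 Y33.967
M5
G0 X132.387 Y30.564
M4 S738
G1 X127.697 Y41.888 F1013
G1 X116.373 Y46.578
G1 X105.049 Y41.888
G1 X100.359 Y30.564
G1 X105.049 Y19.240
G1 X116.373 Y14.550
G1 X127.697 Y19.240
G1 X132.387 Y30.564
M5
G0 X87.720 Y92.350
M4 S738
G1 X69.846 Y47.827 F1013
G1 X79.895 Y18.193
G1 X116.974 Y22.226
G1 X92.830 Y83.177
G1 X87.720 Y92.350
M5
G0 X0.000 Y0.000

1 u = 1 mm; y_m = 109.851 − y.

[1] `<path>` cubic bezier, #000000→cut S738 F1013: (96.275,68.426) → (99.334,66.808) → (105.790,60.873) → (115.845,50.099) → (129.702,33.967)

[2] `<circle>` circle, #000000→cut S738 F1013: (132.387,30.564) → (127.697,41.888) → (116.373,46.578) → (105.049,41.888) → (100.359,30.564) → (105.049,19.240) → (116.373,14.550) → (127.697,19.240) → (132.387,30.564) (closed)

[3] `<path>` closed polygon, #000000→cut S738 F1013: (87.720,92.350) → (69.846,47.827) → (79.895,18.193) → (116.974,22.226) → (92.830,83.177) → (87.720,92.350) (closed)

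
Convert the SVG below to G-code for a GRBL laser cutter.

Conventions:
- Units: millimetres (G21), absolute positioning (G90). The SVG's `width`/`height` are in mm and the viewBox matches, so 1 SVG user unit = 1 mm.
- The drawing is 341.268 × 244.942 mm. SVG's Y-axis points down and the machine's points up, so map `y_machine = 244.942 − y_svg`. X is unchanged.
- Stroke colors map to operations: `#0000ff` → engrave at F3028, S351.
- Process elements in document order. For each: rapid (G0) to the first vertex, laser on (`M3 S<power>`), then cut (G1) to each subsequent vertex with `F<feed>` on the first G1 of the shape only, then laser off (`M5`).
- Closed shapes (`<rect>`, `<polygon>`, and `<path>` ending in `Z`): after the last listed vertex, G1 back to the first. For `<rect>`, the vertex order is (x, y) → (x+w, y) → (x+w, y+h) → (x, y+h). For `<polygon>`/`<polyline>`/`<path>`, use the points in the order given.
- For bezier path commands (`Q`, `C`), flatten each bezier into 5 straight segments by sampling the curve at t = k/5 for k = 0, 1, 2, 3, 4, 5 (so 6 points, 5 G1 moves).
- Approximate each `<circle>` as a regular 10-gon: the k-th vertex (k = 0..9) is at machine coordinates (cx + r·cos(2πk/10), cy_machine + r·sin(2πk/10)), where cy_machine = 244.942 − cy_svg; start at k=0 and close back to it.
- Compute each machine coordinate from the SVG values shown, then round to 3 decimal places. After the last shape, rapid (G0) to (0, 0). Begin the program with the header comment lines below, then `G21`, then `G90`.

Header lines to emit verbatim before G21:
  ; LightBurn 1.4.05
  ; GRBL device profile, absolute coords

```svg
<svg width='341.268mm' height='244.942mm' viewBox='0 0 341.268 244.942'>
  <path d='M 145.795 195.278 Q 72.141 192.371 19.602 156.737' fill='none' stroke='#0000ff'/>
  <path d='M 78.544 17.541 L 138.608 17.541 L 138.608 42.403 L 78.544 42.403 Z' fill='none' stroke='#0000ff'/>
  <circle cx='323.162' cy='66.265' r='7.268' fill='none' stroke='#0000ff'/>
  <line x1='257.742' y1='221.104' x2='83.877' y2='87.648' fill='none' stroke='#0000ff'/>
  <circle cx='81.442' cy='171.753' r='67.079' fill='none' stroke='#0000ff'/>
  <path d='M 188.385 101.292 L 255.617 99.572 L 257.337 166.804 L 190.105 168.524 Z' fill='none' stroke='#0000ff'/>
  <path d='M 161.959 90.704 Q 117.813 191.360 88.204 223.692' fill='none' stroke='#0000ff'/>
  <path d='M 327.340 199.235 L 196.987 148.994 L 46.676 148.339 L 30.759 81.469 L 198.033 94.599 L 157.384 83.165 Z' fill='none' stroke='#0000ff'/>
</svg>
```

viewBox `0 0 341.268 244.942` with mm width/height → 1 unit = 1 mm. Flip: y_m = 244.942 − y_svg.

**Shape 1** — `<path>` quadratic bezier, stroke `#0000ff` → engrave (S351, F3028). Control points (SVG): P0=(145.795,195.278), P1=(72.141,192.371), P2=(19.602,156.737); sampled at t=k/5. Machine vertices: (145.795,49.664) → (117.178,52.136) → (90.250,57.226) → (65.012,64.934) → (41.462,75.260) → (19.602,88.205). Open path.

**Shape 2** — `<path>` rectangle, stroke `#0000ff` → engrave (S351, F3028). Machine vertices: (78.544,227.401) → (138.608,227.401) → (138.608,202.539) → (78.544,202.539) → (78.544,227.401). Closed: final G1 returns to the first vertex.

**Shape 3** — `<circle>` circle, stroke `#0000ff` → engrave (S351, F3028). Machine vertices: (330.430,178.677) → (329.042,182.949) → (325.408,185.589) → (320.916,185.589) → (317.282,182.949) → (315.894,178.677) → (317.282,174.405) → (320.916,171.765) → (325.408,171.765) → (329.042,174.405) → (330.430,178.677). Closed: final G1 returns to the first vertex.

**Shape 4** — `<line>` line segment, stroke `#0000ff` → engrave (S351, F3028). Machine vertices: (257.742,23.838) → (83.877,157.294). Open path.

**Shape 5** — `<circle>` circle, stroke `#0000ff` → engrave (S351, F3028). Machine vertices: (148.521,73.189) → (135.710,112.617) → (102.171,136.985) → (60.713,136.985) → (27.174,112.617) → (14.363,73.189) → (27.174,33.761) → (60.713,9.393) → (102.171,9.393) → (135.710,33.761) → (148.521,73.189). Closed: final G1 returns to the first vertex.

**Shape 6** — `<path>` regular polygon, stroke `#0000ff` → engrave (S351, F3028). Machine vertices: (188.385,143.650) → (255.617,145.370) → (257.337,78.138) → (190.105,76.418) → (188.385,143.650). Closed: final G1 returns to the first vertex.

**Shape 7** — `<path>` quadratic bezier, stroke `#0000ff` → engrave (S351, F3028). Control points (SVG): P0=(161.959,90.704), P1=(117.813,191.360), P2=(88.204,223.692); sampled at t=k/5. Machine vertices: (161.959,154.238) → (144.882,116.709) → (128.968,84.645) → (114.217,58.047) → (100.629,36.916) → (88.204,21.250). Open path.

**Shape 8** — `<path>` closed polygon, stroke `#0000ff` → engrave (S351, F3028). Machine vertices: (327.340,45.707) → (196.987,95.948) → (46.676,96.603) → (30.759,163.473) → (198.033,150.343) → (157.384,161.777) → (327.340,45.707). Closed: final G1 returns to the first vertex.

; LightBurn 1.4.05
; GRBL device profile, absolute coords
G21
G90
G0 X145.795 Y49.664
M3 S351
G1 X117.178 Y52.136 F3028
G1 X90.250 Y57.226
G1 X65.012 Y64.934
G1 X41.462 Y75.260
G1 X19.602 Y88.205
M5
G0 X78.544 Y227.401
M3 S351
G1 X138.608 Y227.401 F3028
G1 X138.608 Y202.539
G1 X78.544 Y202.539
G1 X78.544 Y227.401
M5
G0 X330.430 Y178.677
M3 S351
G1 X329.042 Y182.949 F3028
G1 X325.408 Y185.589
G1 X320.916 Y185.589
G1 X317.282 Y182.949
G1 X315.894 Y178.677
G1 X317.282 Y174.405
G1 X320.916 Y171.765
G1 X325.408 Y171.765
G1 X329.042 Y174.405
G1 X330.430 Y178.677
M5
G0 X257.742 Y23.838
M3 S351
G1 X83.877 Y157.294 F3028
M5
G0 X148.521 Y73.189
M3 S351
G1 X135.710 Y112.617 F3028
G1 X102.171 Y136.985
G1 X60.713 Y136.985
G1 X27.174 Y112.617
G1 X14.363 Y73.189
G1 X27.174 Y33.761
G1 X60.713 Y9.393
G1 X102.171 Y9.393
G1 X135.710 Y33.761
G1 X148.521 Y73.189
M5
G0 X188.385 Y143.650
M3 S351
G1 X255.617 Y145.370 F3028
G1 X257.337 Y78.138
G1 X190.105 Y76.418
G1 X188.385 Y143.650
M5
G0 X161.959 Y154.238
M3 S351
G1 X144.882 Y116.709 F3028
G1 X128.968 Y84.645
G1 X114.217 Y58.047
G1 X100.629 Y36.916
G1 X88.204 Y21.250
M5
G0 X327.340 Y45.707
M3 S351
G1 X196.987 Y95.948 F3028
G1 X46.676 Y96.603
G1 X30.759 Y163.473
G1 X198.033 Y150.343
G1 X157.384 Y161.777
G1 X327.340 Y45.707
M5
G0 X0.000 Y0.000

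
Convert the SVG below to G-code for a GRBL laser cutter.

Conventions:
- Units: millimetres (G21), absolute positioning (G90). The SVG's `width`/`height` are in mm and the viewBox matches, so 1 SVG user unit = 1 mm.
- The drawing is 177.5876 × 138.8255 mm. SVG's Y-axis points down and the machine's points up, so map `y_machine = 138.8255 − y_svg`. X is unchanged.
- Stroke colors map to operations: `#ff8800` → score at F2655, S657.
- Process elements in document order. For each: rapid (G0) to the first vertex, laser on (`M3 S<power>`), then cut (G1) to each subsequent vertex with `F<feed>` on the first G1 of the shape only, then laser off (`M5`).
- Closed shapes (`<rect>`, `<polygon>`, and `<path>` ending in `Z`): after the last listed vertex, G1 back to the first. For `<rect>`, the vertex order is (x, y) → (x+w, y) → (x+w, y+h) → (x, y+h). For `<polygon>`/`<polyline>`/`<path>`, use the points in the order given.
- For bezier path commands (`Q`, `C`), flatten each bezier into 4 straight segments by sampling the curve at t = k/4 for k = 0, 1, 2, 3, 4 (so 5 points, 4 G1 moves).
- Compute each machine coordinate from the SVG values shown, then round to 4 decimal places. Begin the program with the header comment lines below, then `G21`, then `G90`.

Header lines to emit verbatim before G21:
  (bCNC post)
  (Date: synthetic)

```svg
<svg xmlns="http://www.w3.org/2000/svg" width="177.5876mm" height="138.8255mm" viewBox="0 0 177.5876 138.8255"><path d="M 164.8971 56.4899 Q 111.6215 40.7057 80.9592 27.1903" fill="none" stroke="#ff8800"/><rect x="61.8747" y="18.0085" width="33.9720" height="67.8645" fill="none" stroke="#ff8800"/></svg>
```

(bCNC post)
(Date: synthetic)
G21
G90
G0 X164.8971 Y82.3356
M3 S657
G1 X139.6726 Y90.0859 F2655
G1 X117.2748 Y97.5526
G1 X97.7037 Y104.7357
G1 X80.9592 Y111.6352
M5
G0 X61.8747 Y120.8170
M3 S657
G1 X95.8467 Y120.8170 F2655
G1 X95.8467 Y52.9525
G1 X61.8747 Y52.9525
G1 X61.8747 Y120.8170
M5

1 u = 1 mm; y_m = 138.8255 − y.

[1] `<path>` quadratic bezier, #ff8800→score S657 F2655: (164.8971,82.3356) → (139.6726,90.0859) → (117.2748,97.5526) → (97.7037,104.7357) → (80.9592,111.6352)

[2] `<rect>` rectangle, #ff8800→score S657 F2655: (61.8747,120.8170) → (95.8467,120.8170) → (95.8467,52.9525) → (61.8747,52.9525) → (61.8747,120.8170) (closed)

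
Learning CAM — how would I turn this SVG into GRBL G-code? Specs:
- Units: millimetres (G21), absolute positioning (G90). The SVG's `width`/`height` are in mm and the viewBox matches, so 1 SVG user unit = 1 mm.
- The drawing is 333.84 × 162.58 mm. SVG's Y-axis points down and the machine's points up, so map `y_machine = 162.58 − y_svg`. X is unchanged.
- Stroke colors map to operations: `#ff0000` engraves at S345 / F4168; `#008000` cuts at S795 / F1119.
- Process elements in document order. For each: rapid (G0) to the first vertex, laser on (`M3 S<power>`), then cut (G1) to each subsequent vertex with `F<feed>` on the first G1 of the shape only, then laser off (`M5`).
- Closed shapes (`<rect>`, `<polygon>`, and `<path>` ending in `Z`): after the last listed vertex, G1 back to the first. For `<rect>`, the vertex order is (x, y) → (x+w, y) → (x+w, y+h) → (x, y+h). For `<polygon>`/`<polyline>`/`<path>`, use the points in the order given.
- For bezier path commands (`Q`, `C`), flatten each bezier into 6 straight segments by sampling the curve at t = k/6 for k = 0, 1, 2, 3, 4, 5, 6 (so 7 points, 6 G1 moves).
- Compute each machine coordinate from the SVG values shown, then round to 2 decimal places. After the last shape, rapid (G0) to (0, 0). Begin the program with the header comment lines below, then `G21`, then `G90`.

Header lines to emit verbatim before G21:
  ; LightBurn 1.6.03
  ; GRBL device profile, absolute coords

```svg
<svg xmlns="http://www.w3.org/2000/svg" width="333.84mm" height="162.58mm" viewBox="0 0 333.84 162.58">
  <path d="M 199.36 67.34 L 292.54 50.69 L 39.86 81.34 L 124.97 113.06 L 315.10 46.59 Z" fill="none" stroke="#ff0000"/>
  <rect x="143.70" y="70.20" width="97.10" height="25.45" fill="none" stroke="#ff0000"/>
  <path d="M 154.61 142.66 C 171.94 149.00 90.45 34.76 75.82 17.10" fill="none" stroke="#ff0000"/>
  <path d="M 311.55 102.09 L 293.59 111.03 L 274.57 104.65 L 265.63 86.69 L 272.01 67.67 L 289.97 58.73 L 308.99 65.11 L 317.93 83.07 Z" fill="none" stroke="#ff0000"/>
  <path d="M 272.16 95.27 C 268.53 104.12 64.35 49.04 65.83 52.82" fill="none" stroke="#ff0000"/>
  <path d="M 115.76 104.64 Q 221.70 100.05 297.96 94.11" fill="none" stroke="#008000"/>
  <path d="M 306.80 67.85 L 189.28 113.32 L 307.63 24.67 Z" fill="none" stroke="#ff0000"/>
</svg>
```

1 u = 1 mm; y_m = 162.58 − y.

[1] `<path>` closed polygon, #ff0000→engrave S345 F4168: (199.36,95.24) → (292.54,111.89) → (39.86,81.24) → (124.97,49.52) → (315.10,115.99) → (199.36,95.24) (closed)

[2] `<rect>` rectangle, #ff0000→engrave S345 F4168: (143.70,92.38) → (240.80,92.38) → (240.80,66.93) → (143.70,66.93) → (143.70,92.38) (closed)

[3] `<path>` cubic bezier, #ff0000→engrave S345 F4168: (154.61,19.92) → (155.81,25.79) → (145.14,45.73) → (127.20,73.70) → (106.60,103.67) → (87.94,129.61) → (75.82,145.48)

[4] `<path>` regular polygon, #ff0000→engrave S345 F4168: (311.55,60.49) → (293.59,51.55) → (274.57,57.93) → (265.63,75.89) → (272.01,94.91) → (289.97,103.85) → (308.99,97.47) → (317.93,79.51) → (311.55,60.49) (closed)

[5] `<path>` cubic bezier, #ff0000→engrave S345 F4168: (272.16,67.31) → (255.51,67.64) → (216.72,75.22) → (167.08,86.63) → (117.86,98.47) → (80.35,107.31) → (65.83,109.76)

[6] `<path>` quadratic bezier, #008000→cut S795 F1119: (115.76,57.94) → (150.25,59.51) → (183.09,61.15) → (214.28,62.87) → (243.82,64.66) → (271.72,66.53) → (297.96,68.47)

[7] `<path>` closed polygon, #ff0000→engrave S345 F4168: (306.80,94.73) → (189.28,49.26) → (307.63,137.91) → (306.80,94.73) (closed)

; LightBurn 1.6.03
; GRBL device profile, absolute coords
G21
G90
G0 X199.36 Y95.24
M3 S345
G1 X292.54 Y111.89 F4168
G1 X39.86 Y81.24
G1 X124.97 Y49.52
G1 X315.10 Y115.99
G1 X199.36 Y95.24
M5
G0 X143.70 Y92.38
M3 S345
G1 X240.80 Y92.38 F4168
G1 X240.80 Y66.93
G1 X143.70 Y66.93
G1 X143.70 Y92.38
M5
G0 X154.61 Y19.92
M3 S345
G1 X155.81 Y25.79 F4168
G1 X145.14 Y45.73
G1 X127.20 Y73.70
G1 X106.60 Y103.67
G1 X87.94 Y129.61
G1 X75.82 Y145.48
M5
G0 X311.55 Y60.49
M3 S345
G1 X293.59 Y51.55 F4168
G1 X274.57 Y57.93
G1 X265.63 Y75.89
G1 X272.01 Y94.91
G1 X289.97 Y103.85
G1 X308.99 Y97.47
G1 X317.93 Y79.51
G1 X311.55 Y60.49
M5
G0 X272.16 Y67.31
M3 S345
G1 X255.51 Y67.64 F4168
G1 X216.72 Y75.22
G1 X167.08 Y86.63
G1 X117.86 Y98.47
G1 X80.35 Y107.31
G1 X65.83 Y109.76
M5
G0 X115.76 Y57.94
M3 S795
G1 X150.25 Y59.51 F1119
G1 X183.09 Y61.15
G1 X214.28 Y62.87
G1 X243.82 Y64.66
G1 X271.72 Y66.53
G1 X297.96 Y68.47
M5
G0 X306.80 Y94.73
M3 S345
G1 X189.28 Y49.26 F4168
G1 X307.63 Y137.91
G1 X306.80 Y94.73
M5
G0 X0.00 Y0.00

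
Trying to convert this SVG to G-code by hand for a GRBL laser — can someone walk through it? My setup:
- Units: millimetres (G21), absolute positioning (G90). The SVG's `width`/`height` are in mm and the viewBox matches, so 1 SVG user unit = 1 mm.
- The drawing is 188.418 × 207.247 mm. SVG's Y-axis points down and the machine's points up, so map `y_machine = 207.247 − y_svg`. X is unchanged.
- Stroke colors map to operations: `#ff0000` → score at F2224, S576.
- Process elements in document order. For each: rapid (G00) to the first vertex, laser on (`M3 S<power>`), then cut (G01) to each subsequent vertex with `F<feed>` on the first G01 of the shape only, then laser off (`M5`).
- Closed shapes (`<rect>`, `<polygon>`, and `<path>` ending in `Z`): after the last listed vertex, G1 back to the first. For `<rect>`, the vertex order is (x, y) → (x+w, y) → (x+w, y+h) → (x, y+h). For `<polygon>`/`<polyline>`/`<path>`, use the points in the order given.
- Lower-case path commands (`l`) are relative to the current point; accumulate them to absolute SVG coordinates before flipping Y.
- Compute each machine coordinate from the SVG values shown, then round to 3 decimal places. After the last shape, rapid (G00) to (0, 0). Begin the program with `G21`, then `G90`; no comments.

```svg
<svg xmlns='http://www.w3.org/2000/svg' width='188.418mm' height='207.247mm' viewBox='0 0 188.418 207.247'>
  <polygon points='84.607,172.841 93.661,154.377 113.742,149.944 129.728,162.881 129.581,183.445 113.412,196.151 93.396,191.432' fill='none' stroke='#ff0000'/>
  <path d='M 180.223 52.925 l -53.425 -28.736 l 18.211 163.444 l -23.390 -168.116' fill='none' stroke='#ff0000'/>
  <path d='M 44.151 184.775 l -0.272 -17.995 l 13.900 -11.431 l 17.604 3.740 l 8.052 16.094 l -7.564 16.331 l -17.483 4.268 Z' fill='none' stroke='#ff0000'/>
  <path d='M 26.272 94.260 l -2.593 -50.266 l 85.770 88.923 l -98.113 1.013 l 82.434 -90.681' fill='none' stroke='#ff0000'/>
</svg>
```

viewBox `0 0 188.418 207.247` with mm width/height → 1 unit = 1 mm. Flip: y_m = 207.247 − y_svg.

**Shape 1** — `<polygon>` regular polygon, stroke `#ff0000` → score (S576, F2224). Machine vertices: (84.607,34.406) → (93.661,52.870) → (113.742,57.303) → (129.728,44.366) → (129.581,23.802) → (113.412,11.096) → (93.396,15.815) → (84.607,34.406). Closed: final G1 returns to the first vertex.

**Shape 2** — `<path>` open polyline, stroke `#ff0000` → score (S576, F2224). Machine vertices: (180.223,154.322) → (126.798,183.058) → (145.009,19.614) → (121.619,187.730). Open path.

**Shape 3** — `<path>` regular polygon, stroke `#ff0000` → score (S576, F2224). Machine vertices: (44.151,22.472) → (43.879,40.467) → (57.779,51.898) → (75.383,48.158) → (83.435,32.064) → (75.871,15.733) → (58.388,11.465) → (44.151,22.472). Closed: final G1 returns to the first vertex.

**Shape 4** — `<path>` open polyline, stroke `#ff0000` → score (S576, F2224). Machine vertices: (26.272,112.987) → (23.679,163.253) → (109.449,74.330) → (11.336,73.317) → (93.770,163.998). Open path.

G21
G90
G00 X84.607 Y34.406
M3 S576
G01 X93.661 Y52.870 F2224
G01 X113.742 Y57.303
G01 X129.728 Y44.366
G01 X129.581 Y23.802
G01 X113.412 Y11.096
G01 X93.396 Y15.815
G01 X84.607 Y34.406
M5
G00 X180.223 Y154.322
M3 S576
G01 X126.798 Y183.058 F2224
G01 X145.009 Y19.614
G01 X121.619 Y187.730
M5
G00 X44.151 Y22.472
M3 S576
G01 X43.879 Y40.467 F2224
G01 X57.779 Y51.898
G01 X75.383 Y48.158
G01 X83.435 Y32.064
G01 X75.871 Y15.733
G01 X58.388 Y11.465
G01 X44.151 Y22.472
M5
G00 X26.272 Y112.987
M3 S576
G01 X23.679 Y163.253 F2224
G01 X109.449 Y74.330
G01 X11.336 Y73.317
G01 X93.770 Y163.998
M5
G00 X0.000 Y0.000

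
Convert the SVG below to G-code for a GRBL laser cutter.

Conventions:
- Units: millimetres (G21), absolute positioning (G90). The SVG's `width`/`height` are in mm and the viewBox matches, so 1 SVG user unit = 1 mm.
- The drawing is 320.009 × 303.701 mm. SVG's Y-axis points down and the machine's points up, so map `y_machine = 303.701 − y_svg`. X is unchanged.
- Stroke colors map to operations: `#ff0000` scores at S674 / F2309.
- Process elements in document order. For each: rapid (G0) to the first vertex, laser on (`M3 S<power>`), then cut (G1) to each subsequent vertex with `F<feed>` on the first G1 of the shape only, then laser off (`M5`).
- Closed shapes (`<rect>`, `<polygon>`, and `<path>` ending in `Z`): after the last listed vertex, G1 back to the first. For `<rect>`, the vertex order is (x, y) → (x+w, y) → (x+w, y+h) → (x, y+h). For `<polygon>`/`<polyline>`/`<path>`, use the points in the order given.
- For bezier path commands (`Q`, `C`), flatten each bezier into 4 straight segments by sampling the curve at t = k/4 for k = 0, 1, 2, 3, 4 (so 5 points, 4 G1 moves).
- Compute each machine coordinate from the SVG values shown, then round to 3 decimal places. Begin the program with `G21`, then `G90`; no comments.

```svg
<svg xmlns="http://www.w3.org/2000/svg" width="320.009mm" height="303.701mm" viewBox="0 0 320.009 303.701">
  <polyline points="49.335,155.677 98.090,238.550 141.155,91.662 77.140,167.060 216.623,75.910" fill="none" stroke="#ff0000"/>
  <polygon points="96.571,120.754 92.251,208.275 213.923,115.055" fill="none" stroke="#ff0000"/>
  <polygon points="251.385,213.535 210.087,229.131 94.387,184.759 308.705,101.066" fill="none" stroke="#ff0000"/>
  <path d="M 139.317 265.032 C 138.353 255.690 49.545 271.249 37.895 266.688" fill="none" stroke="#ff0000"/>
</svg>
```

viewBox `0 0 320.009 303.701` with mm width/height → 1 unit = 1 mm. Flip: y_m = 303.701 − y_svg.

**Shape 1** — `<polyline>` open polyline, stroke `#ff0000` → score (S674, F2309). Machine vertices: (49.335,148.024) → (98.090,65.151) → (141.155,212.039) → (77.140,136.641) → (216.623,227.791). Open path.

**Shape 2** — `<polygon>` closed polygon, stroke `#ff0000` → score (S674, F2309). Machine vertices: (96.571,182.947) → (92.251,95.426) → (213.923,188.646) → (96.571,182.947). Closed: final G1 returns to the first vertex.

**Shape 3** — `<polygon>` closed polygon, stroke `#ff0000` → score (S674, F2309). Machine vertices: (251.385,90.166) → (210.087,74.570) → (94.387,118.942) → (308.705,202.635) → (251.385,90.166). Closed: final G1 returns to the first vertex.

**Shape 4** — `<path>` cubic bezier, stroke `#ff0000` → score (S674, F2309). Control points (SVG): P0=(139.317,265.032), P1=(138.353,255.690), P2=(49.545,271.249), P3=(37.895,266.688); sampled at t=k/4. Machine vertices: (139.317,38.669) → (124.701,41.710) → (92.613,39.634) → (58.521,36.661) → (37.895,37.013). Open path.

G21
G90
G0 X49.335 Y148.024
M3 S674
G1 X98.090 Y65.151 F2309
G1 X141.155 Y212.039
G1 X77.140 Y136.641
G1 X216.623 Y227.791
M5
G0 X96.571 Y182.947
M3 S674
G1 X92.251 Y95.426 F2309
G1 X213.923 Y188.646
G1 X96.571 Y182.947
M5
G0 X251.385 Y90.166
M3 S674
G1 X210.087 Y74.570 F2309
G1 X94.387 Y118.942
G1 X308.705 Y202.635
G1 X251.385 Y90.166
M5
G0 X139.317 Y38.669
M3 S674
G1 X124.701 Y41.710 F2309
G1 X92.613 Y39.634
G1 X58.521 Y36.661
G1 X37.895 Y37.013
M5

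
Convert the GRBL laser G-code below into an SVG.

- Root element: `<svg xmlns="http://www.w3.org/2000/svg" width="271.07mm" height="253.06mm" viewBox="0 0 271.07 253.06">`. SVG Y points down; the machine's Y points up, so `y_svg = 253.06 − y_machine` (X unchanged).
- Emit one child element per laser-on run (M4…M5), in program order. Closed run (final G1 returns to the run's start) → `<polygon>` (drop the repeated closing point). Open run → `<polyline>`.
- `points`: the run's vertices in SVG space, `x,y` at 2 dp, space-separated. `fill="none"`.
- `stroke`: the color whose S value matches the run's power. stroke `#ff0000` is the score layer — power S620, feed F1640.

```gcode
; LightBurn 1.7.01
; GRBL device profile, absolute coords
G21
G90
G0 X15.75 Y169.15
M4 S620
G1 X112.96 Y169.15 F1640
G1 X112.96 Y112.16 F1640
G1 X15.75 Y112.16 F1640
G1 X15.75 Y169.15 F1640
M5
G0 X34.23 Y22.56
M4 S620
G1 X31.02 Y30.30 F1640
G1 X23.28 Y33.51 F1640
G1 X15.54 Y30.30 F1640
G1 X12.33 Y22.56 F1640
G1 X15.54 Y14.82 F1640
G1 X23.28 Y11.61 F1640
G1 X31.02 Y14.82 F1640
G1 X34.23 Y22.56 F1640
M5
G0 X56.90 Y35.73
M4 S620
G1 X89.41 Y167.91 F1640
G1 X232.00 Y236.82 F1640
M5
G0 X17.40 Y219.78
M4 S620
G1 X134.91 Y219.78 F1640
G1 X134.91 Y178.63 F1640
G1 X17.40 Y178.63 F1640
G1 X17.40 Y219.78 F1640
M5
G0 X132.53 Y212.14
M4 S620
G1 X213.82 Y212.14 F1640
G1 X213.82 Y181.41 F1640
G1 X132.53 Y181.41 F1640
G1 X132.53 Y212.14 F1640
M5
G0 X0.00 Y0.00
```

y_svg = 253.06 − y_m. Every run uses S620, so all elements get stroke `#ff0000` (score).

[1] closed run; points: 15.75,83.91 112.96,83.91 112.96,140.90 15.75,140.90

[2] closed run; points: 34.23,230.50 31.02,222.76 23.28,219.55 15.54,222.76 12.33,230.50 15.54,238.24 23.28,241.45 31.02,238.24

[3] open run; points: 56.90,217.33 89.41,85.15 232.00,16.24

[4] closed run; points: 17.40,33.28 134.91,33.28 134.91,74.43 17.40,74.43

[5] closed run; points: 132.53,40.92 213.82,40.92 213.82,71.65 132.53,71.65

<svg xmlns="http://www.w3.org/2000/svg" width="271.07mm" height="253.06mm" viewBox="0 0 271.07 253.06">
  <polygon points="15.75,83.91 112.96,83.91 112.96,140.90 15.75,140.90" fill="none" stroke="#ff0000"/>
  <polygon points="34.23,230.50 31.02,222.76 23.28,219.55 15.54,222.76 12.33,230.50 15.54,238.24 23.28,241.45 31.02,238.24" fill="none" stroke="#ff0000"/>
  <polyline points="56.90,217.33 89.41,85.15 232.00,16.24" fill="none" stroke="#ff0000"/>
  <polygon points="17.40,33.28 134.91,33.28 134.91,74.43 17.40,74.43" fill="none" stroke="#ff0000"/>
  <polygon points="132.53,40.92 213.82,40.92 213.82,71.65 132.53,71.65" fill="none" stroke="#ff0000"/>
</svg>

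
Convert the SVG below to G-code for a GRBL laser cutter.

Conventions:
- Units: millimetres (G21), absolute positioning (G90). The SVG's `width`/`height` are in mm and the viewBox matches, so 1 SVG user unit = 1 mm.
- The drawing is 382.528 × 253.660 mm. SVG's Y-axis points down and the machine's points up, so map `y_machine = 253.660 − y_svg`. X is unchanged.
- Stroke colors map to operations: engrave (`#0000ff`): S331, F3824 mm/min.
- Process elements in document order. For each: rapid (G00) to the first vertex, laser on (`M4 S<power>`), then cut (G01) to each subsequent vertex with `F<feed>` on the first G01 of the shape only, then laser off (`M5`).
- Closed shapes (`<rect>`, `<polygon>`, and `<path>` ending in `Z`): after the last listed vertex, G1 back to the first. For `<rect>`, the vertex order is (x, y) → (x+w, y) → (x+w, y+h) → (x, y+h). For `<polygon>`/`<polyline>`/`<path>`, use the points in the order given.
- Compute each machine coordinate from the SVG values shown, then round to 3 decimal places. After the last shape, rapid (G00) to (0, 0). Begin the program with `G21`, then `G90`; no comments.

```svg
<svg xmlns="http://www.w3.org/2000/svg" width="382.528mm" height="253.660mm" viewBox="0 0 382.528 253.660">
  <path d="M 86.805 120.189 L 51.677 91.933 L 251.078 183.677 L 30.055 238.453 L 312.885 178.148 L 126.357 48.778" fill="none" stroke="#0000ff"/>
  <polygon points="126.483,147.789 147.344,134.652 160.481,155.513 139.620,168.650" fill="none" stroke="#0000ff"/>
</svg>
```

G21
G90
G00 X86.805 Y133.471
M4 S331
G01 X51.677 Y161.727 F3824
G01 X251.078 Y69.983
G01 X30.055 Y15.207
G01 X312.885 Y75.512
G01 X126.357 Y204.882
M5
G00 X126.483 Y105.871
M4 S331
G01 X147.344 Y119.008 F3824
G01 X160.481 Y98.147
G01 X139.620 Y85.010
G01 X126.483 Y105.871
M5
G00 X0.000 Y0.000

1 u = 1 mm; y_m = 253.660 − y.

[1] `<path>` open polyline, #0000ff→engrave S331 F3824: (86.805,133.471) → (51.677,161.727) → (251.078,69.983) → (30.055,15.207) → (312.885,75.512) → (126.357,204.882)

[2] `<polygon>` regular polygon, #0000ff→engrave S331 F3824: (126.483,105.871) → (147.344,119.008) → (160.481,98.147) → (139.620,85.010) → (126.483,105.871) (closed)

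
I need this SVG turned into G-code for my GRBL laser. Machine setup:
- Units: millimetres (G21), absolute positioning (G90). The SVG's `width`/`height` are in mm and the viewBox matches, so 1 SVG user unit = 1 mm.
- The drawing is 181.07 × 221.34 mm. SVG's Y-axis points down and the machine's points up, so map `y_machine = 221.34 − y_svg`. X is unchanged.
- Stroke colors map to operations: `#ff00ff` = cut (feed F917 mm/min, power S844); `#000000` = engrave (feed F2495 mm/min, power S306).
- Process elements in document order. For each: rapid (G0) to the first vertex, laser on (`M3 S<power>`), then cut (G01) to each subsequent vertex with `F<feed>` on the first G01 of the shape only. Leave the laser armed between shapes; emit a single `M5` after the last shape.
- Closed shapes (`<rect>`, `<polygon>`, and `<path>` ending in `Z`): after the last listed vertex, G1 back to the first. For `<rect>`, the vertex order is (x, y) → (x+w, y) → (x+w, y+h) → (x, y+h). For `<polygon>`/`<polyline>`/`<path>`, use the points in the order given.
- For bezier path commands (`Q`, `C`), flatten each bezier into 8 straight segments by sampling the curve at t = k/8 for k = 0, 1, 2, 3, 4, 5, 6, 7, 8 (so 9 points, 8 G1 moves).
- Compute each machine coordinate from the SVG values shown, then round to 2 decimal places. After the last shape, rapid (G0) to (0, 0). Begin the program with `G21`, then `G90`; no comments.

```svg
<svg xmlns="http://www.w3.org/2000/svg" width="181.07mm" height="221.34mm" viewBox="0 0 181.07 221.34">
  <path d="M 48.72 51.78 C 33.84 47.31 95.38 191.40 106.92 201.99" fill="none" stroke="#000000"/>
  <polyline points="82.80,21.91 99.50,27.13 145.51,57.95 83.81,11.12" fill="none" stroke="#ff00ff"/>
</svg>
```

G21
G90
G0 X48.72 Y169.56
M3 S306
G01 X46.48 Y164.82 F2495
G01 X49.91 Y149.46
G01 X57.55 Y126.79
G01 X67.91 Y100.10
G01 X79.51 Y72.71
G01 X90.87 Y47.92
G01 X100.50 Y29.03
G01 X106.92 Y19.35
G0 X82.80 Y199.43
M3 S844
G01 X99.50 Y194.21 F917
G01 X145.51 Y163.39
G01 X83.81 Y210.22
M5
G0 X0.00 Y0.00

viewBox `0 0 181.07 221.34` with mm width/height → 1 unit = 1 mm. Flip: y_m = 221.34 − y_svg.

**Shape 1** — `<path>` cubic bezier, stroke `#000000` → engrave (S306, F2495). Control points (SVG): P0=(48.72,51.78), P1=(33.84,47.31), P2=(95.38,191.40), P3=(106.92,201.99); sampled at t=k/8. Machine vertices: (48.72,169.56) → (46.48,164.82) → (49.91,149.46) → (57.55,126.79) → (67.91,100.10) → (79.51,72.71) → (90.87,47.92) → (100.50,29.03) → (106.92,19.35). Open path.

**Shape 2** — `<polyline>` open polyline, stroke `#ff00ff` → cut (S844, F917). Machine vertices: (82.80,199.43) → (99.50,194.21) → (145.51,163.39) → (83.81,210.22). Open path.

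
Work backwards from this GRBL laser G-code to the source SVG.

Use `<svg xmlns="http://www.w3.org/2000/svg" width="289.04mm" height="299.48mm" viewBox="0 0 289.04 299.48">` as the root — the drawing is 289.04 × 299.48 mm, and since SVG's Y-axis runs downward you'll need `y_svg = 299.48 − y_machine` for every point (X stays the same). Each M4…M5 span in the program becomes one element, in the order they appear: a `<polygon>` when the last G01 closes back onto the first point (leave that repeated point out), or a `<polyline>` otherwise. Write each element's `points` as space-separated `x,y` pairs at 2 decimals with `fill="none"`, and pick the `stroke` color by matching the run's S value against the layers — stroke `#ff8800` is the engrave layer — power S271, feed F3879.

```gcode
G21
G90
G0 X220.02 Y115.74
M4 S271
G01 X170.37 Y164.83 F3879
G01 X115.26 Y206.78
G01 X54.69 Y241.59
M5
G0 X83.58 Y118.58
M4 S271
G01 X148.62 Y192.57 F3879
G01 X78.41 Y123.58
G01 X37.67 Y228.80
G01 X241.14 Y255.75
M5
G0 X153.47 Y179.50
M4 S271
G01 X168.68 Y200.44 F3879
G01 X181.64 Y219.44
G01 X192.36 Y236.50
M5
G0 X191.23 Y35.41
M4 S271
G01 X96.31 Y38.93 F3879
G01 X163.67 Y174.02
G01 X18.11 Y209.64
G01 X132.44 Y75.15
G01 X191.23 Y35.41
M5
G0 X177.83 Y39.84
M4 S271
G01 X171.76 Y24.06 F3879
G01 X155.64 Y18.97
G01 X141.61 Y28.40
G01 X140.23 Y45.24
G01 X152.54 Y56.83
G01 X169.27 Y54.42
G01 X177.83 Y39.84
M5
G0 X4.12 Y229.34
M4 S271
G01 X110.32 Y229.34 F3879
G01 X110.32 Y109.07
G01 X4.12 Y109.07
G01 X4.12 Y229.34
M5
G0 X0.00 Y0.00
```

Machine Y-up, SVG Y-down with viewBox height 299.48, so y_svg = 299.48 − y_machine; X carries over. Every run uses S271, so all elements get stroke `#ff8800` (engrave).

Run 1: The run is open, so emit a `<polyline>` with points (Y-flipped): 220.02,183.74 170.37,134.65 115.26,92.70 54.69,57.89.

Run 2: The run is open, so emit a `<polyline>` with points (Y-flipped): 83.58,180.90 148.62,106.91 78.41,175.90 37.67,70.68 241.14,43.73.

Run 3: The run is open, so emit a `<polyline>` with points (Y-flipped): 153.47,119.98 168.68,99.04 181.64,80.04 192.36,62.98.

Run 4: The run returns to its start, so emit a `<polygon>` with points (Y-flipped): 191.23,264.07 96.31,260.55 163.67,125.46 18.11,89.84 132.44,224.33.

Run 5: The run returns to its start, so emit a `<polygon>` with points (Y-flipped): 177.83,259.64 171.76,275.42 155.64,280.51 141.61,271.08 140.23,254.24 152.54,242.65 169.27,245.06.

Run 6: The run returns to its start, so emit a `<polygon>` with points (Y-flipped): 4.12,70.14 110.32,70.14 110.32,190.41 4.12,190.41.

<svg xmlns="http://www.w3.org/2000/svg" width="289.04mm" height="299.48mm" viewBox="0 0 289.04 299.48">
  <polyline points="220.02,183.74 170.37,134.65 115.26,92.70 54.69,57.89" fill="none" stroke="#ff8800"/>
  <polyline points="83.58,180.90 148.62,106.91 78.41,175.90 37.67,70.68 241.14,43.73" fill="none" stroke="#ff8800"/>
  <polyline points="153.47,119.98 168.68,99.04 181.64,80.04 192.36,62.98" fill="none" stroke="#ff8800"/>
  <polygon points="191.23,264.07 96.31,260.55 163.67,125.46 18.11,89.84 132.44,224.33" fill="none" stroke="#ff8800"/>
  <polygon points="177.83,259.64 171.76,275.42 155.64,280.51 141.61,271.08 140.23,254.24 152.54,242.65 169.27,245.06" fill="none" stroke="#ff8800"/>
  <polygon points="4.12,70.14 110.32,70.14 110.32,190.41 4.12,190.41" fill="none" stroke="#ff8800"/>
</svg>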